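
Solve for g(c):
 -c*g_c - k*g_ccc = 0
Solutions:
 g(c) = C1 + Integral(C2*airyai(c*(-1/k)^(1/3)) + C3*airybi(c*(-1/k)^(1/3)), c)


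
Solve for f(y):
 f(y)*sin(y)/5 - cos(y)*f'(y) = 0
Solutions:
 f(y) = C1/cos(y)^(1/5)


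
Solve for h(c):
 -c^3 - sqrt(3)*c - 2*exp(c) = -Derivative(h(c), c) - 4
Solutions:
 h(c) = C1 + c^4/4 + sqrt(3)*c^2/2 - 4*c + 2*exp(c)


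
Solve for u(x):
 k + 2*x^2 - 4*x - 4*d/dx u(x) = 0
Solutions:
 u(x) = C1 + k*x/4 + x^3/6 - x^2/2


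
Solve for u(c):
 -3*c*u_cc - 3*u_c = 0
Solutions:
 u(c) = C1 + C2*log(c)


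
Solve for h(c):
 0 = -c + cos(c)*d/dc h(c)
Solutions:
 h(c) = C1 + Integral(c/cos(c), c)


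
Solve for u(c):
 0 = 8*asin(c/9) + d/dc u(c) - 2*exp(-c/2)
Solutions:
 u(c) = C1 - 8*c*asin(c/9) - 8*sqrt(81 - c^2) - 4*exp(-c/2)


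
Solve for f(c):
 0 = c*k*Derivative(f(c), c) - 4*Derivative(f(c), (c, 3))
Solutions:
 f(c) = C1 + Integral(C2*airyai(2^(1/3)*c*k^(1/3)/2) + C3*airybi(2^(1/3)*c*k^(1/3)/2), c)


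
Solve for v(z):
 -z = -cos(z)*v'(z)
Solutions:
 v(z) = C1 + Integral(z/cos(z), z)


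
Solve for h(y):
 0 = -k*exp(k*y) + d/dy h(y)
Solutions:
 h(y) = C1 + exp(k*y)


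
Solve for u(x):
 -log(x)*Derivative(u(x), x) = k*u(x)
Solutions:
 u(x) = C1*exp(-k*li(x))


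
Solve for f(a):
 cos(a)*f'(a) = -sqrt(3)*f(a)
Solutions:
 f(a) = C1*(sin(a) - 1)^(sqrt(3)/2)/(sin(a) + 1)^(sqrt(3)/2)


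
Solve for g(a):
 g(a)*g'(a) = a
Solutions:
 g(a) = -sqrt(C1 + a^2)
 g(a) = sqrt(C1 + a^2)


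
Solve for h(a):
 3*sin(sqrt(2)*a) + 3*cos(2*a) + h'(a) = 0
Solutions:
 h(a) = C1 - 3*sin(2*a)/2 + 3*sqrt(2)*cos(sqrt(2)*a)/2


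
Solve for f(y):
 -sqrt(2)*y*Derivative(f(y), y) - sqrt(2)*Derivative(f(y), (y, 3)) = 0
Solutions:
 f(y) = C1 + Integral(C2*airyai(-y) + C3*airybi(-y), y)


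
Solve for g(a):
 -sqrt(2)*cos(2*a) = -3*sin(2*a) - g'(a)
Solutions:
 g(a) = C1 + sqrt(2)*sin(2*a)/2 + 3*cos(2*a)/2


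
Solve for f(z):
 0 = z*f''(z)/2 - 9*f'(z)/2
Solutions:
 f(z) = C1 + C2*z^10


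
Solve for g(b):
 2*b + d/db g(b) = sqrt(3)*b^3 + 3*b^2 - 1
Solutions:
 g(b) = C1 + sqrt(3)*b^4/4 + b^3 - b^2 - b


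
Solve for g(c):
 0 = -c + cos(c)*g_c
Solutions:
 g(c) = C1 + Integral(c/cos(c), c)


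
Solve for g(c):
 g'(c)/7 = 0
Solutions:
 g(c) = C1


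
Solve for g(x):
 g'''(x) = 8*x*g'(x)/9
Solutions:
 g(x) = C1 + Integral(C2*airyai(2*3^(1/3)*x/3) + C3*airybi(2*3^(1/3)*x/3), x)


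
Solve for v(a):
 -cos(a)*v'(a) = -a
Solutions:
 v(a) = C1 + Integral(a/cos(a), a)


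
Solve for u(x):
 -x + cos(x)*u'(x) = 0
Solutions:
 u(x) = C1 + Integral(x/cos(x), x)


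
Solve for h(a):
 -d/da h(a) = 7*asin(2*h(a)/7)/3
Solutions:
 Integral(1/asin(2*_y/7), (_y, h(a))) = C1 - 7*a/3


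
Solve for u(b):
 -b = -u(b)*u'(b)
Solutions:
 u(b) = -sqrt(C1 + b^2)
 u(b) = sqrt(C1 + b^2)


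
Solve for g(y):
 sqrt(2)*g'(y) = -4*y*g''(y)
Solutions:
 g(y) = C1 + C2*y^(1 - sqrt(2)/4)


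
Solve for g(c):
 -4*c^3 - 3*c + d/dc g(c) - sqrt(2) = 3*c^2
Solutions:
 g(c) = C1 + c^4 + c^3 + 3*c^2/2 + sqrt(2)*c


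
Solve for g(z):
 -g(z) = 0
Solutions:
 g(z) = 0


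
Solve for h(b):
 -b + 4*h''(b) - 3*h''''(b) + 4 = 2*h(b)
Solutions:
 h(b) = -b/2 + (C1*sin(2^(1/4)*3^(3/4)*b*sin(atan(sqrt(2)/2)/2)/3) + C2*cos(2^(1/4)*3^(3/4)*b*sin(atan(sqrt(2)/2)/2)/3))*exp(-2^(1/4)*3^(3/4)*b*cos(atan(sqrt(2)/2)/2)/3) + (C3*sin(2^(1/4)*3^(3/4)*b*sin(atan(sqrt(2)/2)/2)/3) + C4*cos(2^(1/4)*3^(3/4)*b*sin(atan(sqrt(2)/2)/2)/3))*exp(2^(1/4)*3^(3/4)*b*cos(atan(sqrt(2)/2)/2)/3) + 2


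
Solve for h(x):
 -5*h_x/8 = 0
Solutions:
 h(x) = C1


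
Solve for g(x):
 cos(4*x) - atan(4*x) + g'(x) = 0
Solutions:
 g(x) = C1 + x*atan(4*x) - log(16*x^2 + 1)/8 - sin(4*x)/4


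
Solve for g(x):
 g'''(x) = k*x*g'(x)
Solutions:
 g(x) = C1 + Integral(C2*airyai(k^(1/3)*x) + C3*airybi(k^(1/3)*x), x)


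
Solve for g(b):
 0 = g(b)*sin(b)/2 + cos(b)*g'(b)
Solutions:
 g(b) = C1*sqrt(cos(b))


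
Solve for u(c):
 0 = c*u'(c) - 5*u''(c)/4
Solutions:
 u(c) = C1 + C2*erfi(sqrt(10)*c/5)


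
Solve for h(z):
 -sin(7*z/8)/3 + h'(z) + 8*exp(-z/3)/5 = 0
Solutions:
 h(z) = C1 - 8*cos(7*z/8)/21 + 24*exp(-z/3)/5


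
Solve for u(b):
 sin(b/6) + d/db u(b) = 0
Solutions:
 u(b) = C1 + 6*cos(b/6)


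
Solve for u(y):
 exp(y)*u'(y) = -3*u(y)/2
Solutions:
 u(y) = C1*exp(3*exp(-y)/2)


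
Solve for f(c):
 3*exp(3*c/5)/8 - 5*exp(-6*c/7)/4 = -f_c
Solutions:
 f(c) = C1 - 5*exp(3*c/5)/8 - 35*exp(-6*c/7)/24


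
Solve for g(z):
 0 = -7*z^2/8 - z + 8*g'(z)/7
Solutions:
 g(z) = C1 + 49*z^3/192 + 7*z^2/16


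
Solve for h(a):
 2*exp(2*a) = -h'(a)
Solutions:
 h(a) = C1 - exp(2*a)


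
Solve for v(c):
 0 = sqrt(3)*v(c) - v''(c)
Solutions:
 v(c) = C1*exp(-3^(1/4)*c) + C2*exp(3^(1/4)*c)


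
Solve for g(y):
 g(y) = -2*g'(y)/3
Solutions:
 g(y) = C1*exp(-3*y/2)


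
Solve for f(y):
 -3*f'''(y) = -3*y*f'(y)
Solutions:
 f(y) = C1 + Integral(C2*airyai(y) + C3*airybi(y), y)


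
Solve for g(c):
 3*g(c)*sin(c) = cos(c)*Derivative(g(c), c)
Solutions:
 g(c) = C1/cos(c)^3


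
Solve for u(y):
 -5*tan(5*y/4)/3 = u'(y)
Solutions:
 u(y) = C1 + 4*log(cos(5*y/4))/3


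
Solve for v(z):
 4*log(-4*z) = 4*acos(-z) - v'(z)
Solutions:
 v(z) = C1 - 4*z*log(-z) + 4*z*acos(-z) - 8*z*log(2) + 4*z + 4*sqrt(1 - z^2)


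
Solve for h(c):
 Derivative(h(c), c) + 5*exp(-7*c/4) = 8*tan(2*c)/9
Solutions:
 h(c) = C1 + 2*log(tan(2*c)^2 + 1)/9 + 20*exp(-7*c/4)/7


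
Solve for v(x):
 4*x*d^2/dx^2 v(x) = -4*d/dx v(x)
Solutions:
 v(x) = C1 + C2*log(x)


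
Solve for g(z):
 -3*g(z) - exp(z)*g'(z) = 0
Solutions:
 g(z) = C1*exp(3*exp(-z))


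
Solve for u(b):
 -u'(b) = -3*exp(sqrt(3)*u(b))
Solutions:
 u(b) = sqrt(3)*(2*log(-1/(C1 + 3*b)) - log(3))/6


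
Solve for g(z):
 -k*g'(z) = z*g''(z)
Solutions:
 g(z) = C1 + z^(1 - re(k))*(C2*sin(log(z)*Abs(im(k))) + C3*cos(log(z)*im(k)))


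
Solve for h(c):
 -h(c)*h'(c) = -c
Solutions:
 h(c) = -sqrt(C1 + c^2)
 h(c) = sqrt(C1 + c^2)


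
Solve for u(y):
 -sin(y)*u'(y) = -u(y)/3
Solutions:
 u(y) = C1*(cos(y) - 1)^(1/6)/(cos(y) + 1)^(1/6)


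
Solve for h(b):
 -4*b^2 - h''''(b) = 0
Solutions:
 h(b) = C1 + C2*b + C3*b^2 + C4*b^3 - b^6/90


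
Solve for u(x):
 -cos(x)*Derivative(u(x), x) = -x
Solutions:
 u(x) = C1 + Integral(x/cos(x), x)


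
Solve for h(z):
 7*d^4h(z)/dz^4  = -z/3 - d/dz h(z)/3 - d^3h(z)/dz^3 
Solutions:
 h(z) = C1 + C2*exp(z*(-4 + 2*2^(1/3)/(21*sqrt(445) + 443)^(1/3) + 2^(2/3)*(21*sqrt(445) + 443)^(1/3))/84)*sin(2^(1/3)*sqrt(3)*z*(-2^(1/3)*(21*sqrt(445) + 443)^(1/3) + 2/(21*sqrt(445) + 443)^(1/3))/84) + C3*exp(z*(-4 + 2*2^(1/3)/(21*sqrt(445) + 443)^(1/3) + 2^(2/3)*(21*sqrt(445) + 443)^(1/3))/84)*cos(2^(1/3)*sqrt(3)*z*(-2^(1/3)*(21*sqrt(445) + 443)^(1/3) + 2/(21*sqrt(445) + 443)^(1/3))/84) + C4*exp(-z*(2*2^(1/3)/(21*sqrt(445) + 443)^(1/3) + 2 + 2^(2/3)*(21*sqrt(445) + 443)^(1/3))/42) - z^2/2


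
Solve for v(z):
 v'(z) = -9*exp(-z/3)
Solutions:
 v(z) = C1 + 27*exp(-z/3)


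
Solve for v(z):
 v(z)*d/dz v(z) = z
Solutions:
 v(z) = -sqrt(C1 + z^2)
 v(z) = sqrt(C1 + z^2)


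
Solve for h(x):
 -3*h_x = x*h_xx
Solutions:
 h(x) = C1 + C2/x^2


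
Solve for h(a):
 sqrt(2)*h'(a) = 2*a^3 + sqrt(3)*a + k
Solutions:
 h(a) = C1 + sqrt(2)*a^4/4 + sqrt(6)*a^2/4 + sqrt(2)*a*k/2


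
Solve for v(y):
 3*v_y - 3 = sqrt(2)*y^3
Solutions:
 v(y) = C1 + sqrt(2)*y^4/12 + y


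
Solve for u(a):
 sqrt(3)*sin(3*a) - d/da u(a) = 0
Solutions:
 u(a) = C1 - sqrt(3)*cos(3*a)/3


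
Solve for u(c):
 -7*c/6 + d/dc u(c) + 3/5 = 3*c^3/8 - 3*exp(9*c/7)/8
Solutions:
 u(c) = C1 + 3*c^4/32 + 7*c^2/12 - 3*c/5 - 7*exp(9*c/7)/24


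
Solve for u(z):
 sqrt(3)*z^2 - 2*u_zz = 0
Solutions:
 u(z) = C1 + C2*z + sqrt(3)*z^4/24


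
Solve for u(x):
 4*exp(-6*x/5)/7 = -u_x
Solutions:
 u(x) = C1 + 10*exp(-6*x/5)/21


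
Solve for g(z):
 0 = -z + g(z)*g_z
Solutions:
 g(z) = -sqrt(C1 + z^2)
 g(z) = sqrt(C1 + z^2)


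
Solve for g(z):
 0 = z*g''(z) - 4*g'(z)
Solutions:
 g(z) = C1 + C2*z^5


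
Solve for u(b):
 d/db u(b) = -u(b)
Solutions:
 u(b) = C1*exp(-b)


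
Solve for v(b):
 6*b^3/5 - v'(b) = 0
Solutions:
 v(b) = C1 + 3*b^4/10


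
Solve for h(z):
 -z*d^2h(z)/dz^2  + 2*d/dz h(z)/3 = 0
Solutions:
 h(z) = C1 + C2*z^(5/3)


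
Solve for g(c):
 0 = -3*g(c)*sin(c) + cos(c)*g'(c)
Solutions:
 g(c) = C1/cos(c)^3


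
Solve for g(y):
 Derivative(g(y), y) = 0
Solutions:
 g(y) = C1


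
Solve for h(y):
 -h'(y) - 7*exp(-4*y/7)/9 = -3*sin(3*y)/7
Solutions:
 h(y) = C1 - cos(3*y)/7 + 49*exp(-4*y/7)/36


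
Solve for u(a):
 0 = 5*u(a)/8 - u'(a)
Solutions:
 u(a) = C1*exp(5*a/8)


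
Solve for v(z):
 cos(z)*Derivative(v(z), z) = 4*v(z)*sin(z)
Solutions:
 v(z) = C1/cos(z)^4


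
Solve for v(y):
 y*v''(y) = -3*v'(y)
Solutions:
 v(y) = C1 + C2/y^2


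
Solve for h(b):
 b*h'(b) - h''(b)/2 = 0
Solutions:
 h(b) = C1 + C2*erfi(b)


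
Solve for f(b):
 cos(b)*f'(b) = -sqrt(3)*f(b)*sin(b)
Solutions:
 f(b) = C1*cos(b)^(sqrt(3))


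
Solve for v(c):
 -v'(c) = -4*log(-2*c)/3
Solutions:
 v(c) = C1 + 4*c*log(-c)/3 + 4*c*(-1 + log(2))/3


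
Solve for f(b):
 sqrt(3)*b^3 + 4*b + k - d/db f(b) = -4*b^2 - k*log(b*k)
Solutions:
 f(b) = C1 + sqrt(3)*b^4/4 + 4*b^3/3 + 2*b^2 + b*k*log(b*k)


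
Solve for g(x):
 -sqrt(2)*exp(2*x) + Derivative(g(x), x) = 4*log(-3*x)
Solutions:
 g(x) = C1 + 4*x*log(-x) + 4*x*(-1 + log(3)) + sqrt(2)*exp(2*x)/2


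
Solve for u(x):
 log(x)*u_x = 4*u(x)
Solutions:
 u(x) = C1*exp(4*li(x))


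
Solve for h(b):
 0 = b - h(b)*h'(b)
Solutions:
 h(b) = -sqrt(C1 + b^2)
 h(b) = sqrt(C1 + b^2)


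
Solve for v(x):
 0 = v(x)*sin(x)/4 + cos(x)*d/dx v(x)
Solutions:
 v(x) = C1*cos(x)^(1/4)


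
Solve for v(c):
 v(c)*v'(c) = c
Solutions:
 v(c) = -sqrt(C1 + c^2)
 v(c) = sqrt(C1 + c^2)


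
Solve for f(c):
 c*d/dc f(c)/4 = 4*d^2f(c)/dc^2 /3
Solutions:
 f(c) = C1 + C2*erfi(sqrt(6)*c/8)


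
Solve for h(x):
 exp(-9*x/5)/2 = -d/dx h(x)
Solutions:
 h(x) = C1 + 5*exp(-9*x/5)/18


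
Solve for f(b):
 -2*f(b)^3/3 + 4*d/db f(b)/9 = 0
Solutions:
 f(b) = -sqrt(-1/(C1 + 3*b))
 f(b) = sqrt(-1/(C1 + 3*b))


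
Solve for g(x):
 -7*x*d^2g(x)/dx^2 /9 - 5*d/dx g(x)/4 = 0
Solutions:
 g(x) = C1 + C2/x^(17/28)


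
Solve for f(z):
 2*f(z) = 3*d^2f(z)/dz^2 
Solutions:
 f(z) = C1*exp(-sqrt(6)*z/3) + C2*exp(sqrt(6)*z/3)


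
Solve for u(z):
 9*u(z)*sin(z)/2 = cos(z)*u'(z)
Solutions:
 u(z) = C1/cos(z)^(9/2)


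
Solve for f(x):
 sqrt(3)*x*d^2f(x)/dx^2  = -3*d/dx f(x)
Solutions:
 f(x) = C1 + C2*x^(1 - sqrt(3))


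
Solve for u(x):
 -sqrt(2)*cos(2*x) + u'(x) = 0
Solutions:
 u(x) = C1 + sqrt(2)*sin(2*x)/2


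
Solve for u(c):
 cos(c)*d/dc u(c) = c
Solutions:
 u(c) = C1 + Integral(c/cos(c), c)


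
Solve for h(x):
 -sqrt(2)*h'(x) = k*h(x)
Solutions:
 h(x) = C1*exp(-sqrt(2)*k*x/2)


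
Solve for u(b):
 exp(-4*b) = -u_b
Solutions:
 u(b) = C1 + exp(-4*b)/4


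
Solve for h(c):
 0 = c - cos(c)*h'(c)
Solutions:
 h(c) = C1 + Integral(c/cos(c), c)


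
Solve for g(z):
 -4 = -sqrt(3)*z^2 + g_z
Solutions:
 g(z) = C1 + sqrt(3)*z^3/3 - 4*z


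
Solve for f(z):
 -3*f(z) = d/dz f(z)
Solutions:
 f(z) = C1*exp(-3*z)


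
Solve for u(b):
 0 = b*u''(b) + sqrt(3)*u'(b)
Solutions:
 u(b) = C1 + C2*b^(1 - sqrt(3))


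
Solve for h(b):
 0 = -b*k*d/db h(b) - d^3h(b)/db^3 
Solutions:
 h(b) = C1 + Integral(C2*airyai(b*(-k)^(1/3)) + C3*airybi(b*(-k)^(1/3)), b)


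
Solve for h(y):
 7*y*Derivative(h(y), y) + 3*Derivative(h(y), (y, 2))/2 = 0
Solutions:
 h(y) = C1 + C2*erf(sqrt(21)*y/3)


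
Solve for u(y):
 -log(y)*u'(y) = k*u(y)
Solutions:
 u(y) = C1*exp(-k*li(y))


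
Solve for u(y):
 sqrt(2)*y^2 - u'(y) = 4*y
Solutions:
 u(y) = C1 + sqrt(2)*y^3/3 - 2*y^2


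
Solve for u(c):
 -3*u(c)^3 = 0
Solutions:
 u(c) = 0


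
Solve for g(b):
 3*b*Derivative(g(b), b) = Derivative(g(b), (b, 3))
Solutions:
 g(b) = C1 + Integral(C2*airyai(3^(1/3)*b) + C3*airybi(3^(1/3)*b), b)


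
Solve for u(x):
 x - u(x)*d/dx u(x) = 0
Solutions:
 u(x) = -sqrt(C1 + x^2)
 u(x) = sqrt(C1 + x^2)


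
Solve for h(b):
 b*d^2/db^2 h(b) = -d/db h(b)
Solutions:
 h(b) = C1 + C2*log(b)


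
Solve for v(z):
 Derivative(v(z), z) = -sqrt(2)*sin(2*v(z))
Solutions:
 v(z) = pi - acos((-C1 - exp(4*sqrt(2)*z))/(C1 - exp(4*sqrt(2)*z)))/2
 v(z) = acos((-C1 - exp(4*sqrt(2)*z))/(C1 - exp(4*sqrt(2)*z)))/2


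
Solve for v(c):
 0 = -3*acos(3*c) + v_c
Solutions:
 v(c) = C1 + 3*c*acos(3*c) - sqrt(1 - 9*c^2)


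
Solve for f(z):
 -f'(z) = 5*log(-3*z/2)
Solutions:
 f(z) = C1 - 5*z*log(-z) + 5*z*(-log(3) + log(2) + 1)


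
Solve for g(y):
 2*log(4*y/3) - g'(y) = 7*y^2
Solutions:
 g(y) = C1 - 7*y^3/3 + 2*y*log(y) - 2*y + y*log(16/9)


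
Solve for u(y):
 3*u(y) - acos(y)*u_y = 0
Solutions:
 u(y) = C1*exp(3*Integral(1/acos(y), y))


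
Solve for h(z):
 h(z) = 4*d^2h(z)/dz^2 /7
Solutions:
 h(z) = C1*exp(-sqrt(7)*z/2) + C2*exp(sqrt(7)*z/2)


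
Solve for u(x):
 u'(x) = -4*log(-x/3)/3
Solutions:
 u(x) = C1 - 4*x*log(-x)/3 + 4*x*(1 + log(3))/3


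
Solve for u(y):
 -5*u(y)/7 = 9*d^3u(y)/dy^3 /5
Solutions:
 u(y) = C3*exp(y*(-147^(1/3)*5^(2/3) + 3*3^(1/3)*35^(2/3))/84)*sin(3^(5/6)*35^(2/3)*y/42) + C4*exp(y*(-147^(1/3)*5^(2/3) + 3*3^(1/3)*35^(2/3))/84)*cos(3^(5/6)*35^(2/3)*y/42) + C5*exp(-y*(147^(1/3)*5^(2/3) + 3*3^(1/3)*35^(2/3))/84) + (C1*sin(3^(5/6)*35^(2/3)*y/42) + C2*cos(3^(5/6)*35^(2/3)*y/42))*exp(147^(1/3)*5^(2/3)*y/42)


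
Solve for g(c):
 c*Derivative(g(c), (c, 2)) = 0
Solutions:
 g(c) = C1 + C2*c


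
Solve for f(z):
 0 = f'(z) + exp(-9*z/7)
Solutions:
 f(z) = C1 + 7*exp(-9*z/7)/9


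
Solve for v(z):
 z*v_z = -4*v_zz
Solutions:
 v(z) = C1 + C2*erf(sqrt(2)*z/4)


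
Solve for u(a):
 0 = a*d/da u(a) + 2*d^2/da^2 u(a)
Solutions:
 u(a) = C1 + C2*erf(a/2)


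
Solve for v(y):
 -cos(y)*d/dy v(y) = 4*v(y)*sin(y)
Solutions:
 v(y) = C1*cos(y)^4


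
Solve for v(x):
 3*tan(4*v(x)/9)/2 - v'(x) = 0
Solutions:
 v(x) = -9*asin(C1*exp(2*x/3))/4 + 9*pi/4
 v(x) = 9*asin(C1*exp(2*x/3))/4


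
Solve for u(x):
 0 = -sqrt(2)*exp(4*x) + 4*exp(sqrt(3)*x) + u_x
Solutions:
 u(x) = C1 + sqrt(2)*exp(4*x)/4 - 4*sqrt(3)*exp(sqrt(3)*x)/3


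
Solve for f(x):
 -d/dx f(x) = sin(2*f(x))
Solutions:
 f(x) = pi - acos((-C1 - exp(4*x))/(C1 - exp(4*x)))/2
 f(x) = acos((-C1 - exp(4*x))/(C1 - exp(4*x)))/2


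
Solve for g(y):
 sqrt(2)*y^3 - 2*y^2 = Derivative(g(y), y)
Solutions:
 g(y) = C1 + sqrt(2)*y^4/4 - 2*y^3/3


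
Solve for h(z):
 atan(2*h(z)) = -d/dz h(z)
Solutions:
 Integral(1/atan(2*_y), (_y, h(z))) = C1 - z


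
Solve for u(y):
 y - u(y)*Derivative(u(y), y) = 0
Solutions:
 u(y) = -sqrt(C1 + y^2)
 u(y) = sqrt(C1 + y^2)


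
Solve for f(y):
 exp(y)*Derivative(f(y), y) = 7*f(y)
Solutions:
 f(y) = C1*exp(-7*exp(-y))


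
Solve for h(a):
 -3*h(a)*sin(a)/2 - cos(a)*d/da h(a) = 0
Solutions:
 h(a) = C1*cos(a)^(3/2)


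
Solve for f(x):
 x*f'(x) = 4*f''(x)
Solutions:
 f(x) = C1 + C2*erfi(sqrt(2)*x/4)


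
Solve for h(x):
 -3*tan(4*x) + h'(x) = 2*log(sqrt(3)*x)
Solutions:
 h(x) = C1 + 2*x*log(x) - 2*x + x*log(3) - 3*log(cos(4*x))/4


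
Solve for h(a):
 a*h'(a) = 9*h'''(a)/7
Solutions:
 h(a) = C1 + Integral(C2*airyai(21^(1/3)*a/3) + C3*airybi(21^(1/3)*a/3), a)


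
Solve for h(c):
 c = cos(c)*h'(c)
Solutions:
 h(c) = C1 + Integral(c/cos(c), c)


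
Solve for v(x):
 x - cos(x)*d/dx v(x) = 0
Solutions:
 v(x) = C1 + Integral(x/cos(x), x)


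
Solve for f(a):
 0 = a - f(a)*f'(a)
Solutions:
 f(a) = -sqrt(C1 + a^2)
 f(a) = sqrt(C1 + a^2)


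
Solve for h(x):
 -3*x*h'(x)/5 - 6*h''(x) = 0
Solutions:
 h(x) = C1 + C2*erf(sqrt(5)*x/10)


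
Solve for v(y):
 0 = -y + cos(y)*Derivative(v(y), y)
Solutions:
 v(y) = C1 + Integral(y/cos(y), y)


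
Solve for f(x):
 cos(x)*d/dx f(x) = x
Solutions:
 f(x) = C1 + Integral(x/cos(x), x)


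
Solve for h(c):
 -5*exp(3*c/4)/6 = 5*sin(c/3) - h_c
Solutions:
 h(c) = C1 + 10*exp(3*c/4)/9 - 15*cos(c/3)


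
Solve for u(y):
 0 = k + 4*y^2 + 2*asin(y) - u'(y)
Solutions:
 u(y) = C1 + k*y + 4*y^3/3 + 2*y*asin(y) + 2*sqrt(1 - y^2)


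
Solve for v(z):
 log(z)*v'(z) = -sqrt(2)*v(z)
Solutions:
 v(z) = C1*exp(-sqrt(2)*li(z))


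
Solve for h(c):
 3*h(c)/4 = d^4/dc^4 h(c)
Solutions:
 h(c) = C1*exp(-sqrt(2)*3^(1/4)*c/2) + C2*exp(sqrt(2)*3^(1/4)*c/2) + C3*sin(sqrt(2)*3^(1/4)*c/2) + C4*cos(sqrt(2)*3^(1/4)*c/2)


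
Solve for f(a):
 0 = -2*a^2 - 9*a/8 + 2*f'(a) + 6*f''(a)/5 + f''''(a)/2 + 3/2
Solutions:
 f(a) = C1 + C2*exp(2^(1/3)*a*(-2*2^(1/3)/(1 + sqrt(705)/25)^(1/3) + 5*(1 + sqrt(705)/25)^(1/3))/10)*sin(sqrt(3)*a*(36/(54 + 54*sqrt(705)/25)^(1/3) + 5*(54 + 54*sqrt(705)/25)^(1/3))/30) + C3*exp(2^(1/3)*a*(-2*2^(1/3)/(1 + sqrt(705)/25)^(1/3) + 5*(1 + sqrt(705)/25)^(1/3))/10)*cos(sqrt(3)*a*(36/(54 + 54*sqrt(705)/25)^(1/3) + 5*(54 + 54*sqrt(705)/25)^(1/3))/30) + C4*exp(2^(1/3)*a*(-(1 + sqrt(705)/25)^(1/3) + 2*2^(1/3)/(5*(1 + sqrt(705)/25)^(1/3)))) + a^3/3 - 51*a^2/160 - 147*a/400


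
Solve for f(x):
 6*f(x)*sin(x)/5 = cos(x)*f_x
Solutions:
 f(x) = C1/cos(x)^(6/5)


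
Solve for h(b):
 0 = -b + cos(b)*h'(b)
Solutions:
 h(b) = C1 + Integral(b/cos(b), b)


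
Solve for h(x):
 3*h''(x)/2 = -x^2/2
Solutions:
 h(x) = C1 + C2*x - x^4/36


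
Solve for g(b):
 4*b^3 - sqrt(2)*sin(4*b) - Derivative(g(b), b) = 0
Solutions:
 g(b) = C1 + b^4 + sqrt(2)*cos(4*b)/4


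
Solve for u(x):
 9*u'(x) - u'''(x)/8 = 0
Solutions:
 u(x) = C1 + C2*exp(-6*sqrt(2)*x) + C3*exp(6*sqrt(2)*x)


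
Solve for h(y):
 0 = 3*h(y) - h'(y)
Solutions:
 h(y) = C1*exp(3*y)


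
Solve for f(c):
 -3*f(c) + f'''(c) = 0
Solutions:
 f(c) = C3*exp(3^(1/3)*c) + (C1*sin(3^(5/6)*c/2) + C2*cos(3^(5/6)*c/2))*exp(-3^(1/3)*c/2)


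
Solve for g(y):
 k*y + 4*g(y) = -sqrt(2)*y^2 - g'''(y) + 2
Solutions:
 g(y) = C3*exp(-2^(2/3)*y) - k*y/4 - sqrt(2)*y^2/4 + (C1*sin(2^(2/3)*sqrt(3)*y/2) + C2*cos(2^(2/3)*sqrt(3)*y/2))*exp(2^(2/3)*y/2) + 1/2


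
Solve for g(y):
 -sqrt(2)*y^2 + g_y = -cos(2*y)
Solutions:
 g(y) = C1 + sqrt(2)*y^3/3 - sin(2*y)/2


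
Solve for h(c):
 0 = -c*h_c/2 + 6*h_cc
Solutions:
 h(c) = C1 + C2*erfi(sqrt(6)*c/12)


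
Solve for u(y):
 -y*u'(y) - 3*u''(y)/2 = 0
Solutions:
 u(y) = C1 + C2*erf(sqrt(3)*y/3)


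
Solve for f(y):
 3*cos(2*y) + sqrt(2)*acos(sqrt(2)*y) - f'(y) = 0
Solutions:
 f(y) = C1 + sqrt(2)*(y*acos(sqrt(2)*y) - sqrt(2)*sqrt(1 - 2*y^2)/2) + 3*sin(2*y)/2


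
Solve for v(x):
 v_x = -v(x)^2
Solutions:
 v(x) = 1/(C1 + x)


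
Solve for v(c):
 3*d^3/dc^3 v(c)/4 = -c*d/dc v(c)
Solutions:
 v(c) = C1 + Integral(C2*airyai(-6^(2/3)*c/3) + C3*airybi(-6^(2/3)*c/3), c)


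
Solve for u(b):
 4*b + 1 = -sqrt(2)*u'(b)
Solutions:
 u(b) = C1 - sqrt(2)*b^2 - sqrt(2)*b/2


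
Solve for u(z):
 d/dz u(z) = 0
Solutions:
 u(z) = C1


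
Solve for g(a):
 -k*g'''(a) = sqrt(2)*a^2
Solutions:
 g(a) = C1 + C2*a + C3*a^2 - sqrt(2)*a^5/(60*k)


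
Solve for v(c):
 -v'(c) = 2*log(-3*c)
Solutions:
 v(c) = C1 - 2*c*log(-c) + 2*c*(1 - log(3))


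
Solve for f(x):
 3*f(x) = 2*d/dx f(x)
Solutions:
 f(x) = C1*exp(3*x/2)


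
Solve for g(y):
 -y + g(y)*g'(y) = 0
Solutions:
 g(y) = -sqrt(C1 + y^2)
 g(y) = sqrt(C1 + y^2)


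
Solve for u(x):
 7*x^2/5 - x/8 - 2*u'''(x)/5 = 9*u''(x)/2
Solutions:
 u(x) = C1 + C2*x + C3*exp(-45*x/4) + 7*x^4/270 - 673*x^3/48600 + 673*x^2/182250


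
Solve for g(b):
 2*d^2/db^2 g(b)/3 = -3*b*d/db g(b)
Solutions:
 g(b) = C1 + C2*erf(3*b/2)


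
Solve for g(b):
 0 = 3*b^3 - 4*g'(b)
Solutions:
 g(b) = C1 + 3*b^4/16


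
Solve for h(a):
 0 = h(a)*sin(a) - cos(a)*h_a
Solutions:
 h(a) = C1/cos(a)


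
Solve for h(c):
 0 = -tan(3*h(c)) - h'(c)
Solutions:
 h(c) = -asin(C1*exp(-3*c))/3 + pi/3
 h(c) = asin(C1*exp(-3*c))/3


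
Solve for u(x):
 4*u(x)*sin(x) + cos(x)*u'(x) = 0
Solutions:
 u(x) = C1*cos(x)^4


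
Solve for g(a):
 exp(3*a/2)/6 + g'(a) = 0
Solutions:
 g(a) = C1 - exp(3*a/2)/9


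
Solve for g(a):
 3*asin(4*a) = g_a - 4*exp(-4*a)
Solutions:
 g(a) = C1 + 3*a*asin(4*a) + 3*sqrt(1 - 16*a^2)/4 - exp(-4*a)


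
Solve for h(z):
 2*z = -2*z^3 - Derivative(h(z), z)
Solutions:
 h(z) = C1 - z^4/2 - z^2


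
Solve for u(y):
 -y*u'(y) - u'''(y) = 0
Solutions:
 u(y) = C1 + Integral(C2*airyai(-y) + C3*airybi(-y), y)


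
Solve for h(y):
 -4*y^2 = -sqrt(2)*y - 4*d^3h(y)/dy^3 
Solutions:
 h(y) = C1 + C2*y + C3*y^2 + y^5/60 - sqrt(2)*y^4/96


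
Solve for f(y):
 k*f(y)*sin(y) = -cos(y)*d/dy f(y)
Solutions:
 f(y) = C1*exp(k*log(cos(y)))


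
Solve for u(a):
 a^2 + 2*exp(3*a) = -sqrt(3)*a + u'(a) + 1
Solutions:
 u(a) = C1 + a^3/3 + sqrt(3)*a^2/2 - a + 2*exp(3*a)/3


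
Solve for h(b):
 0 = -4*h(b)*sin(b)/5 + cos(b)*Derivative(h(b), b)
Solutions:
 h(b) = C1/cos(b)^(4/5)


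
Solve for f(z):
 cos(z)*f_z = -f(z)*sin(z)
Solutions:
 f(z) = C1*cos(z)


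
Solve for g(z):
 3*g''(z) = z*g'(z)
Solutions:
 g(z) = C1 + C2*erfi(sqrt(6)*z/6)


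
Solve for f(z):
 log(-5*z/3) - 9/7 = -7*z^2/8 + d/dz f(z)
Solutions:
 f(z) = C1 + 7*z^3/24 + z*log(-z) + z*(-16/7 - log(3) + log(5))


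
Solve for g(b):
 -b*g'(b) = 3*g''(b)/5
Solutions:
 g(b) = C1 + C2*erf(sqrt(30)*b/6)


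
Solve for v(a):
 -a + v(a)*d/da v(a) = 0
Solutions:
 v(a) = -sqrt(C1 + a^2)
 v(a) = sqrt(C1 + a^2)


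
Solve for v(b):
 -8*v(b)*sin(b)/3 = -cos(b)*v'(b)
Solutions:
 v(b) = C1/cos(b)^(8/3)


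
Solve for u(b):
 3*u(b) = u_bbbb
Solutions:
 u(b) = C1*exp(-3^(1/4)*b) + C2*exp(3^(1/4)*b) + C3*sin(3^(1/4)*b) + C4*cos(3^(1/4)*b)


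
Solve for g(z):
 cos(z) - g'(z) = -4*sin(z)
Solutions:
 g(z) = C1 + sin(z) - 4*cos(z)


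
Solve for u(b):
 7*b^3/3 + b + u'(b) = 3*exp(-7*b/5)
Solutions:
 u(b) = C1 - 7*b^4/12 - b^2/2 - 15*exp(-7*b/5)/7


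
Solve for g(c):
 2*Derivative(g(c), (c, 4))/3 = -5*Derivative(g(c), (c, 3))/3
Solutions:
 g(c) = C1 + C2*c + C3*c^2 + C4*exp(-5*c/2)


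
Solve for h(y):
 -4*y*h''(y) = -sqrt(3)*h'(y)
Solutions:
 h(y) = C1 + C2*y^(sqrt(3)/4 + 1)


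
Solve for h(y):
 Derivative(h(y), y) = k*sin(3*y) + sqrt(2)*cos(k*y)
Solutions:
 h(y) = C1 - k*cos(3*y)/3 + sqrt(2)*sin(k*y)/k


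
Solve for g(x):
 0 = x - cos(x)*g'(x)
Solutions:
 g(x) = C1 + Integral(x/cos(x), x)


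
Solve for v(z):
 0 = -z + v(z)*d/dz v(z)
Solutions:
 v(z) = -sqrt(C1 + z^2)
 v(z) = sqrt(C1 + z^2)


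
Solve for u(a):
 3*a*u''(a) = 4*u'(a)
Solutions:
 u(a) = C1 + C2*a^(7/3)


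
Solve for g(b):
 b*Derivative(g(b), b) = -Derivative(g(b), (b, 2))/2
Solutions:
 g(b) = C1 + C2*erf(b)


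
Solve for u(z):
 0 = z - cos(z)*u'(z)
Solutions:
 u(z) = C1 + Integral(z/cos(z), z)


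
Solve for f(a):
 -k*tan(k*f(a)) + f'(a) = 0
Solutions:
 f(a) = Piecewise((-asin(exp(C1*k + a*k^2))/k + pi/k, Ne(k, 0)), (nan, True))
 f(a) = Piecewise((asin(exp(C1*k + a*k^2))/k, Ne(k, 0)), (nan, True))


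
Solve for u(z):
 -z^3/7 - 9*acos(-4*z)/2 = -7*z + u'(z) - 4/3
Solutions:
 u(z) = C1 - z^4/28 + 7*z^2/2 - 9*z*acos(-4*z)/2 + 4*z/3 - 9*sqrt(1 - 16*z^2)/8


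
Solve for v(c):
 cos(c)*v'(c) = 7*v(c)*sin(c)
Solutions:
 v(c) = C1/cos(c)^7


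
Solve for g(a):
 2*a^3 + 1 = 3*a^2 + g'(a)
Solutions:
 g(a) = C1 + a^4/2 - a^3 + a


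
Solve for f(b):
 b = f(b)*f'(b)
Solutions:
 f(b) = -sqrt(C1 + b^2)
 f(b) = sqrt(C1 + b^2)


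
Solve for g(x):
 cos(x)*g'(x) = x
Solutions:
 g(x) = C1 + Integral(x/cos(x), x)


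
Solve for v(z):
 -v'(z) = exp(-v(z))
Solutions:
 v(z) = log(C1 - z)


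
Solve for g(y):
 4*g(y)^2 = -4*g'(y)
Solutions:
 g(y) = 1/(C1 + y)


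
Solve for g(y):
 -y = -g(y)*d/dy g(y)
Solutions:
 g(y) = -sqrt(C1 + y^2)
 g(y) = sqrt(C1 + y^2)


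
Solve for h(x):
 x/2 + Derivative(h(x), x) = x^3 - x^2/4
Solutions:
 h(x) = C1 + x^4/4 - x^3/12 - x^2/4


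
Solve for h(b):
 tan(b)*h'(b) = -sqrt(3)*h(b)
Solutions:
 h(b) = C1/sin(b)^(sqrt(3))


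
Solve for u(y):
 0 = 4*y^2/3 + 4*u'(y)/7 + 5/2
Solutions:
 u(y) = C1 - 7*y^3/9 - 35*y/8


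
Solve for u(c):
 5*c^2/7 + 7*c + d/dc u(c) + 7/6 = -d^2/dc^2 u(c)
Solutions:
 u(c) = C1 + C2*exp(-c) - 5*c^3/21 - 39*c^2/14 + 185*c/42


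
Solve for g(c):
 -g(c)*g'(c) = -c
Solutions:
 g(c) = -sqrt(C1 + c^2)
 g(c) = sqrt(C1 + c^2)


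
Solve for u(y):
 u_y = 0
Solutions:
 u(y) = C1


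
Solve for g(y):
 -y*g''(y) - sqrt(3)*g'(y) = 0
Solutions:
 g(y) = C1 + C2*y^(1 - sqrt(3))


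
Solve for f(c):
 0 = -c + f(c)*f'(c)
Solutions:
 f(c) = -sqrt(C1 + c^2)
 f(c) = sqrt(C1 + c^2)


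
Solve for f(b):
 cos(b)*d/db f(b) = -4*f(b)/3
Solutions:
 f(b) = C1*(sin(b) - 1)^(2/3)/(sin(b) + 1)^(2/3)


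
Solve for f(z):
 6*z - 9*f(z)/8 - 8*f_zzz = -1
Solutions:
 f(z) = C3*exp(-3^(2/3)*z/4) + 16*z/3 + (C1*sin(3*3^(1/6)*z/8) + C2*cos(3*3^(1/6)*z/8))*exp(3^(2/3)*z/8) + 8/9


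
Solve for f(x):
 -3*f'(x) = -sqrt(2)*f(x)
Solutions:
 f(x) = C1*exp(sqrt(2)*x/3)


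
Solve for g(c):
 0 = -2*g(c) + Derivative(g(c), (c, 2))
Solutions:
 g(c) = C1*exp(-sqrt(2)*c) + C2*exp(sqrt(2)*c)


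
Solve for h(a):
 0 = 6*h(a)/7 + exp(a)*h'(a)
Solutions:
 h(a) = C1*exp(6*exp(-a)/7)


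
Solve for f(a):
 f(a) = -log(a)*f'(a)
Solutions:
 f(a) = C1*exp(-li(a))


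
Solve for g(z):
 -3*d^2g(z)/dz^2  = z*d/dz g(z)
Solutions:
 g(z) = C1 + C2*erf(sqrt(6)*z/6)


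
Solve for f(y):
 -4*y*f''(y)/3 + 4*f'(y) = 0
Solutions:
 f(y) = C1 + C2*y^4


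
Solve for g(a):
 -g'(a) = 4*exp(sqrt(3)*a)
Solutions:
 g(a) = C1 - 4*sqrt(3)*exp(sqrt(3)*a)/3


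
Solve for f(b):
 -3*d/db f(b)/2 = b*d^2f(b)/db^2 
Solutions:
 f(b) = C1 + C2/sqrt(b)


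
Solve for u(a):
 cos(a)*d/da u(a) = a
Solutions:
 u(a) = C1 + Integral(a/cos(a), a)


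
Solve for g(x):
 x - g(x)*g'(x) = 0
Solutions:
 g(x) = -sqrt(C1 + x^2)
 g(x) = sqrt(C1 + x^2)


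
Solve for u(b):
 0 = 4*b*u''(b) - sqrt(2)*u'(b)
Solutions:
 u(b) = C1 + C2*b^(sqrt(2)/4 + 1)


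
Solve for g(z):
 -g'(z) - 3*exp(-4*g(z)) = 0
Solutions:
 g(z) = log(-I*(C1 - 12*z)^(1/4))
 g(z) = log(I*(C1 - 12*z)^(1/4))
 g(z) = log(-(C1 - 12*z)^(1/4))
 g(z) = log(C1 - 12*z)/4


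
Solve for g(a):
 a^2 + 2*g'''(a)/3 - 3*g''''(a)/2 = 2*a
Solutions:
 g(a) = C1 + C2*a + C3*a^2 + C4*exp(4*a/9) - a^5/40 - 5*a^4/32 - 45*a^3/32


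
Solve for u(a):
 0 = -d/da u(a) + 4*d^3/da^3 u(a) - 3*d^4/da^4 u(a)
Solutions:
 u(a) = C1 + C2*exp(a) + C3*exp(a*(1 - sqrt(13))/6) + C4*exp(a*(1 + sqrt(13))/6)


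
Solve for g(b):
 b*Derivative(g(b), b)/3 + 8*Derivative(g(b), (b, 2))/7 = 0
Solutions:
 g(b) = C1 + C2*erf(sqrt(21)*b/12)


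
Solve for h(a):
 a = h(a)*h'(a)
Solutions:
 h(a) = -sqrt(C1 + a^2)
 h(a) = sqrt(C1 + a^2)


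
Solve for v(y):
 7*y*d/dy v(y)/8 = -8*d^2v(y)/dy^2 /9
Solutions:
 v(y) = C1 + C2*erf(3*sqrt(14)*y/16)


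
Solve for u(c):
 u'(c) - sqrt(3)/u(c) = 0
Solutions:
 u(c) = -sqrt(C1 + 2*sqrt(3)*c)
 u(c) = sqrt(C1 + 2*sqrt(3)*c)


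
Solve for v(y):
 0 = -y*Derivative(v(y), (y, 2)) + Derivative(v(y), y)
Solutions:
 v(y) = C1 + C2*y^2


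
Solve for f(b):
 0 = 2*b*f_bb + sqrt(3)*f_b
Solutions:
 f(b) = C1 + C2*b^(1 - sqrt(3)/2)


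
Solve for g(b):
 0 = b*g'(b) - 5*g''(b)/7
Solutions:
 g(b) = C1 + C2*erfi(sqrt(70)*b/10)


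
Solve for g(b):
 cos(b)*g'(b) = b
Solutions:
 g(b) = C1 + Integral(b/cos(b), b)


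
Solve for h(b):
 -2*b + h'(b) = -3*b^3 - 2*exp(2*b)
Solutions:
 h(b) = C1 - 3*b^4/4 + b^2 - exp(2*b)


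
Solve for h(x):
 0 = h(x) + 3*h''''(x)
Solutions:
 h(x) = (C1*sin(sqrt(2)*3^(3/4)*x/6) + C2*cos(sqrt(2)*3^(3/4)*x/6))*exp(-sqrt(2)*3^(3/4)*x/6) + (C3*sin(sqrt(2)*3^(3/4)*x/6) + C4*cos(sqrt(2)*3^(3/4)*x/6))*exp(sqrt(2)*3^(3/4)*x/6)


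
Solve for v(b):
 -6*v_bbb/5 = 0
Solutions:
 v(b) = C1 + C2*b + C3*b^2


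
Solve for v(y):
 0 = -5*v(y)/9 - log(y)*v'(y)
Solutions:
 v(y) = C1*exp(-5*li(y)/9)


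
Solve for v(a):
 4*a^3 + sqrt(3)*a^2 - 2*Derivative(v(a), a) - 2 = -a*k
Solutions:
 v(a) = C1 + a^4/2 + sqrt(3)*a^3/6 + a^2*k/4 - a


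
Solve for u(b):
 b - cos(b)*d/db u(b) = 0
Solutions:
 u(b) = C1 + Integral(b/cos(b), b)


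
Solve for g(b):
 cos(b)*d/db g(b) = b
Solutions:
 g(b) = C1 + Integral(b/cos(b), b)


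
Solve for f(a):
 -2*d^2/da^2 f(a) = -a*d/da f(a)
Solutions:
 f(a) = C1 + C2*erfi(a/2)


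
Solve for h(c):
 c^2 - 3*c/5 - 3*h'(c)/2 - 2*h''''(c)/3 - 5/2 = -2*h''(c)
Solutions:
 h(c) = C1 + C2*exp(c*((sqrt(17) + 9)^(-1/3) + (sqrt(17) + 9)^(1/3)/4))*sin(sqrt(3)*c*(-(sqrt(17) + 9)^(1/3)/4 + (sqrt(17) + 9)^(-1/3))) + C3*exp(c*((sqrt(17) + 9)^(-1/3) + (sqrt(17) + 9)^(1/3)/4))*cos(sqrt(3)*c*(-(sqrt(17) + 9)^(1/3)/4 + (sqrt(17) + 9)^(-1/3))) + C4*exp(-c*(2/(sqrt(17) + 9)^(1/3) + (sqrt(17) + 9)^(1/3)/2)) + 2*c^3/9 + 31*c^2/45 + 23*c/135


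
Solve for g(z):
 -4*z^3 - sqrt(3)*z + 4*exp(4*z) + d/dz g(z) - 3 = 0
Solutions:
 g(z) = C1 + z^4 + sqrt(3)*z^2/2 + 3*z - exp(4*z)


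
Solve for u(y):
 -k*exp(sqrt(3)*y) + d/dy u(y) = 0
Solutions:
 u(y) = C1 + sqrt(3)*k*exp(sqrt(3)*y)/3


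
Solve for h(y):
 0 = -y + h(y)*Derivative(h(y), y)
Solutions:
 h(y) = -sqrt(C1 + y^2)
 h(y) = sqrt(C1 + y^2)


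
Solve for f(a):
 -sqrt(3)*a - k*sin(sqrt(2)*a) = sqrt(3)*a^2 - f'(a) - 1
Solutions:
 f(a) = C1 + sqrt(3)*a^3/3 + sqrt(3)*a^2/2 - a - sqrt(2)*k*cos(sqrt(2)*a)/2


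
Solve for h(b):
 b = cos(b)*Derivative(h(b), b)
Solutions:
 h(b) = C1 + Integral(b/cos(b), b)


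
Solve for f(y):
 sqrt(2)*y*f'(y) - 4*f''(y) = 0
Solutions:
 f(y) = C1 + C2*erfi(2^(3/4)*y/4)


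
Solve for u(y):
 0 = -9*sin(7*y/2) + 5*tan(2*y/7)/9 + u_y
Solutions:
 u(y) = C1 + 35*log(cos(2*y/7))/18 - 18*cos(7*y/2)/7


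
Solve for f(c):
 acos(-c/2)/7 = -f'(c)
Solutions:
 f(c) = C1 - c*acos(-c/2)/7 - sqrt(4 - c^2)/7


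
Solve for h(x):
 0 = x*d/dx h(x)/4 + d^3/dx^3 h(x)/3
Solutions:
 h(x) = C1 + Integral(C2*airyai(-6^(1/3)*x/2) + C3*airybi(-6^(1/3)*x/2), x)


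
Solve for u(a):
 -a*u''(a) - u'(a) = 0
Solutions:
 u(a) = C1 + C2*log(a)


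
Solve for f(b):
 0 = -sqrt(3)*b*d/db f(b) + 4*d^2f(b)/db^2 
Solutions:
 f(b) = C1 + C2*erfi(sqrt(2)*3^(1/4)*b/4)


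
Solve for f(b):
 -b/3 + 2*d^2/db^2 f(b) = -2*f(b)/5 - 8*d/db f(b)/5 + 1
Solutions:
 f(b) = 5*b/6 + (C1*sin(b/5) + C2*cos(b/5))*exp(-2*b/5) - 5/6


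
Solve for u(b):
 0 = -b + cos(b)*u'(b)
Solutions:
 u(b) = C1 + Integral(b/cos(b), b)


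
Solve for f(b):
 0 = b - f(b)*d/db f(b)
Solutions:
 f(b) = -sqrt(C1 + b^2)
 f(b) = sqrt(C1 + b^2)


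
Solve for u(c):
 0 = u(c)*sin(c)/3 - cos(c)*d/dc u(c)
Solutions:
 u(c) = C1/cos(c)^(1/3)


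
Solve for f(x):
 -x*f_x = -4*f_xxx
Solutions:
 f(x) = C1 + Integral(C2*airyai(2^(1/3)*x/2) + C3*airybi(2^(1/3)*x/2), x)


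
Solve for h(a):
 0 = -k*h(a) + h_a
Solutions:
 h(a) = C1*exp(a*k)


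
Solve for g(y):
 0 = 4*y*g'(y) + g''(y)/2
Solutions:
 g(y) = C1 + C2*erf(2*y)


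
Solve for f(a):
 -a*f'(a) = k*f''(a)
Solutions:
 f(a) = C1 + C2*sqrt(k)*erf(sqrt(2)*a*sqrt(1/k)/2)


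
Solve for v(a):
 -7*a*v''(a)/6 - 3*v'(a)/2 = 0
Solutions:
 v(a) = C1 + C2/a^(2/7)


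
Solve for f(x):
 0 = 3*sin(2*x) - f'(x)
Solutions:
 f(x) = C1 - 3*cos(2*x)/2


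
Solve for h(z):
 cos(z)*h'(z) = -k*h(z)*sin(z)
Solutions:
 h(z) = C1*exp(k*log(cos(z)))


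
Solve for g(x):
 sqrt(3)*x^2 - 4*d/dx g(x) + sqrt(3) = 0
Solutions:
 g(x) = C1 + sqrt(3)*x^3/12 + sqrt(3)*x/4


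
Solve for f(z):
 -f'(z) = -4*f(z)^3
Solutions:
 f(z) = -sqrt(2)*sqrt(-1/(C1 + 4*z))/2
 f(z) = sqrt(2)*sqrt(-1/(C1 + 4*z))/2


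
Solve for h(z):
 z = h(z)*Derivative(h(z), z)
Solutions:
 h(z) = -sqrt(C1 + z^2)
 h(z) = sqrt(C1 + z^2)


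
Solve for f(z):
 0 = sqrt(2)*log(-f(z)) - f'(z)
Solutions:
 -li(-f(z)) = C1 + sqrt(2)*z


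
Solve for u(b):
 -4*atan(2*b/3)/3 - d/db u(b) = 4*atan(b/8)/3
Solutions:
 u(b) = C1 - 4*b*atan(b/8)/3 - 4*b*atan(2*b/3)/3 + 16*log(b^2 + 64)/3 + log(4*b^2 + 9)


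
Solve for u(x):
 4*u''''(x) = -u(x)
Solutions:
 u(x) = (C1*sin(x/2) + C2*cos(x/2))*exp(-x/2) + (C3*sin(x/2) + C4*cos(x/2))*exp(x/2)


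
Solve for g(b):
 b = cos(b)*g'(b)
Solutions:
 g(b) = C1 + Integral(b/cos(b), b)


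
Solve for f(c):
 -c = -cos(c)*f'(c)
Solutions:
 f(c) = C1 + Integral(c/cos(c), c)


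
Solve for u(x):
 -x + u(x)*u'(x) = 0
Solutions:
 u(x) = -sqrt(C1 + x^2)
 u(x) = sqrt(C1 + x^2)


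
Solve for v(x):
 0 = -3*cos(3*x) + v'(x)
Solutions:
 v(x) = C1 + sin(3*x)


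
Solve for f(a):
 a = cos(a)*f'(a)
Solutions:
 f(a) = C1 + Integral(a/cos(a), a)


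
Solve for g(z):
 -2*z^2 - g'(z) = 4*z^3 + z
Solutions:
 g(z) = C1 - z^4 - 2*z^3/3 - z^2/2


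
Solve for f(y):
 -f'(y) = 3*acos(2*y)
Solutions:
 f(y) = C1 - 3*y*acos(2*y) + 3*sqrt(1 - 4*y^2)/2


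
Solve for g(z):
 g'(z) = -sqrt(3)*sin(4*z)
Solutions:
 g(z) = C1 + sqrt(3)*cos(4*z)/4


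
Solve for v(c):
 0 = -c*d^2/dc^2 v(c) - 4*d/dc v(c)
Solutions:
 v(c) = C1 + C2/c^3


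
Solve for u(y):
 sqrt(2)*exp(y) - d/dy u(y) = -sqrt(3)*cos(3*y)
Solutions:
 u(y) = C1 + sqrt(2)*exp(y) + sqrt(3)*sin(3*y)/3


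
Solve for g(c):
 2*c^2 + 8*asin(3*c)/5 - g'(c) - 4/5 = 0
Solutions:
 g(c) = C1 + 2*c^3/3 + 8*c*asin(3*c)/5 - 4*c/5 + 8*sqrt(1 - 9*c^2)/15


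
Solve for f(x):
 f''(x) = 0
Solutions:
 f(x) = C1 + C2*x


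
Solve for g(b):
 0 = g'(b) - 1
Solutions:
 g(b) = C1 + b


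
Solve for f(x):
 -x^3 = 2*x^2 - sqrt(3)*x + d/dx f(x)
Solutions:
 f(x) = C1 - x^4/4 - 2*x^3/3 + sqrt(3)*x^2/2


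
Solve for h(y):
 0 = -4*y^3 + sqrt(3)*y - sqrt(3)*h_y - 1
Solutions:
 h(y) = C1 - sqrt(3)*y^4/3 + y^2/2 - sqrt(3)*y/3


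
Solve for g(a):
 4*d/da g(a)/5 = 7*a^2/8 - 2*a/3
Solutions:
 g(a) = C1 + 35*a^3/96 - 5*a^2/12


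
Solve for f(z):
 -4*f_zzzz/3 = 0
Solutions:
 f(z) = C1 + C2*z + C3*z^2 + C4*z^3


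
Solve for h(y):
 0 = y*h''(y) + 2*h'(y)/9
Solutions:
 h(y) = C1 + C2*y^(7/9)


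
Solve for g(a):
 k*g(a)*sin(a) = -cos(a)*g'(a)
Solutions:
 g(a) = C1*exp(k*log(cos(a)))


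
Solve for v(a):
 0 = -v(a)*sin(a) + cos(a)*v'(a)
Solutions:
 v(a) = C1/cos(a)


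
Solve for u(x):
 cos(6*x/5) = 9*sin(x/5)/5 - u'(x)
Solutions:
 u(x) = C1 - 5*sin(6*x/5)/6 - 9*cos(x/5)


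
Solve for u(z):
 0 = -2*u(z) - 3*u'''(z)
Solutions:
 u(z) = C3*exp(-2^(1/3)*3^(2/3)*z/3) + (C1*sin(2^(1/3)*3^(1/6)*z/2) + C2*cos(2^(1/3)*3^(1/6)*z/2))*exp(2^(1/3)*3^(2/3)*z/6)


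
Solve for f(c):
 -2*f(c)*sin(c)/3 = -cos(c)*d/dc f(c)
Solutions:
 f(c) = C1/cos(c)^(2/3)


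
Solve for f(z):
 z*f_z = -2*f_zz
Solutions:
 f(z) = C1 + C2*erf(z/2)


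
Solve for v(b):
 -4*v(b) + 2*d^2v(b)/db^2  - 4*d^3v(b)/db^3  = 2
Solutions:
 v(b) = C1*exp(b*((6*sqrt(318) + 107)^(-1/3) + 2 + (6*sqrt(318) + 107)^(1/3))/12)*sin(sqrt(3)*b*(-(6*sqrt(318) + 107)^(1/3) + (6*sqrt(318) + 107)^(-1/3))/12) + C2*exp(b*((6*sqrt(318) + 107)^(-1/3) + 2 + (6*sqrt(318) + 107)^(1/3))/12)*cos(sqrt(3)*b*(-(6*sqrt(318) + 107)^(1/3) + (6*sqrt(318) + 107)^(-1/3))/12) + C3*exp(b*(-(6*sqrt(318) + 107)^(1/3) - 1/(6*sqrt(318) + 107)^(1/3) + 1)/6) - 1/2


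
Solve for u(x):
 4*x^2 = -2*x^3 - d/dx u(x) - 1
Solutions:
 u(x) = C1 - x^4/2 - 4*x^3/3 - x


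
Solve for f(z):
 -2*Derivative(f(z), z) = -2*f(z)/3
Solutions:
 f(z) = C1*exp(z/3)


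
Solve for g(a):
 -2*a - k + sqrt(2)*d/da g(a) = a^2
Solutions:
 g(a) = C1 + sqrt(2)*a^3/6 + sqrt(2)*a^2/2 + sqrt(2)*a*k/2


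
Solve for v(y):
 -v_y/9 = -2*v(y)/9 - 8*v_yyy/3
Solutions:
 v(y) = C1*exp(2^(1/3)*y*(2^(1/3)/(sqrt(1294) + 36)^(1/3) + (sqrt(1294) + 36)^(1/3))/24)*sin(2^(1/3)*sqrt(3)*y*(-(sqrt(1294) + 36)^(1/3) + 2^(1/3)/(sqrt(1294) + 36)^(1/3))/24) + C2*exp(2^(1/3)*y*(2^(1/3)/(sqrt(1294) + 36)^(1/3) + (sqrt(1294) + 36)^(1/3))/24)*cos(2^(1/3)*sqrt(3)*y*(-(sqrt(1294) + 36)^(1/3) + 2^(1/3)/(sqrt(1294) + 36)^(1/3))/24) + C3*exp(-2^(1/3)*y*(2^(1/3)/(sqrt(1294) + 36)^(1/3) + (sqrt(1294) + 36)^(1/3))/12)


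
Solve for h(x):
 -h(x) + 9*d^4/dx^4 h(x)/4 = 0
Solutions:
 h(x) = C1*exp(-sqrt(6)*x/3) + C2*exp(sqrt(6)*x/3) + C3*sin(sqrt(6)*x/3) + C4*cos(sqrt(6)*x/3)


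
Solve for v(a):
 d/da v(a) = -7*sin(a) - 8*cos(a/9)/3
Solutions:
 v(a) = C1 - 24*sin(a/9) + 7*cos(a)


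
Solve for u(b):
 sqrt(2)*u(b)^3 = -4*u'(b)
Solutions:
 u(b) = -sqrt(2)*sqrt(-1/(C1 - sqrt(2)*b))
 u(b) = sqrt(2)*sqrt(-1/(C1 - sqrt(2)*b))


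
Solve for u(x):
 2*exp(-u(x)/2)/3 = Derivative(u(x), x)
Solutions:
 u(x) = 2*log(C1 + x/3)


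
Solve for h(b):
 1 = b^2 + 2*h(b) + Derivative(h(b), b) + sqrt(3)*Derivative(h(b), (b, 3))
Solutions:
 h(b) = C1*exp(b*(-3^(1/3)/(9 + sqrt(sqrt(3) + 81))^(1/3) + 3^(1/6)*(9 + sqrt(sqrt(3) + 81))^(1/3))/6)*sin(b*(3^(5/6)/(9 + sqrt(sqrt(3) + 81))^(1/3) + 3^(2/3)*(9 + sqrt(sqrt(3) + 81))^(1/3))/6) + C2*exp(b*(-3^(1/3)/(9 + sqrt(sqrt(3) + 81))^(1/3) + 3^(1/6)*(9 + sqrt(sqrt(3) + 81))^(1/3))/6)*cos(b*(3^(5/6)/(9 + sqrt(sqrt(3) + 81))^(1/3) + 3^(2/3)*(9 + sqrt(sqrt(3) + 81))^(1/3))/6) + C3*exp(-b*(-3^(1/3)/(9 + sqrt(sqrt(3) + 81))^(1/3) + 3^(1/6)*(9 + sqrt(sqrt(3) + 81))^(1/3))/3) - b^2/2 + b/2 + 1/4


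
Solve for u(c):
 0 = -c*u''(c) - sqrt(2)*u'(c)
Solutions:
 u(c) = C1 + C2*c^(1 - sqrt(2))


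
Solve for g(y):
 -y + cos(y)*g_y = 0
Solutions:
 g(y) = C1 + Integral(y/cos(y), y)


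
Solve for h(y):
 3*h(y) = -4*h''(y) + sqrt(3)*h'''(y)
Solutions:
 h(y) = C1*exp(y*(-12^(1/3)*(27*sqrt(499) + 371*sqrt(3))^(1/3) - 32*18^(1/3)/(27*sqrt(499) + 371*sqrt(3))^(1/3) + 16*sqrt(3))/36)*sin(2^(1/3)*3^(1/6)*y*(-2^(1/3)*3^(2/3)*(27*sqrt(499) + 371*sqrt(3))^(1/3) + 96/(27*sqrt(499) + 371*sqrt(3))^(1/3))/36) + C2*exp(y*(-12^(1/3)*(27*sqrt(499) + 371*sqrt(3))^(1/3) - 32*18^(1/3)/(27*sqrt(499) + 371*sqrt(3))^(1/3) + 16*sqrt(3))/36)*cos(2^(1/3)*3^(1/6)*y*(-2^(1/3)*3^(2/3)*(27*sqrt(499) + 371*sqrt(3))^(1/3) + 96/(27*sqrt(499) + 371*sqrt(3))^(1/3))/36) + C3*exp(y*(32*18^(1/3)/(27*sqrt(499) + 371*sqrt(3))^(1/3) + 8*sqrt(3) + 12^(1/3)*(27*sqrt(499) + 371*sqrt(3))^(1/3))/18)


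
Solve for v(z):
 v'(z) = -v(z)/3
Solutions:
 v(z) = C1*exp(-z/3)


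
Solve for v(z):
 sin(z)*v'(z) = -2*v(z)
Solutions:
 v(z) = C1*(cos(z) + 1)/(cos(z) - 1)


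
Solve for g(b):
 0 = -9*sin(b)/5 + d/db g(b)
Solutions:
 g(b) = C1 - 9*cos(b)/5


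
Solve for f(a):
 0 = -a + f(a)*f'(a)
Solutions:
 f(a) = -sqrt(C1 + a^2)
 f(a) = sqrt(C1 + a^2)


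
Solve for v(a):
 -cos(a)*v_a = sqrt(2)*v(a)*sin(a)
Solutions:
 v(a) = C1*cos(a)^(sqrt(2))


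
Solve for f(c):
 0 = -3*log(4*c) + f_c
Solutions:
 f(c) = C1 + 3*c*log(c) - 3*c + c*log(64)


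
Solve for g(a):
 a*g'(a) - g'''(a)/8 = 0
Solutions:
 g(a) = C1 + Integral(C2*airyai(2*a) + C3*airybi(2*a), a)


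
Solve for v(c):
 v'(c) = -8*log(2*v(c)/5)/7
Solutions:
 7*Integral(1/(log(_y) - log(5) + log(2)), (_y, v(c)))/8 = C1 - c
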